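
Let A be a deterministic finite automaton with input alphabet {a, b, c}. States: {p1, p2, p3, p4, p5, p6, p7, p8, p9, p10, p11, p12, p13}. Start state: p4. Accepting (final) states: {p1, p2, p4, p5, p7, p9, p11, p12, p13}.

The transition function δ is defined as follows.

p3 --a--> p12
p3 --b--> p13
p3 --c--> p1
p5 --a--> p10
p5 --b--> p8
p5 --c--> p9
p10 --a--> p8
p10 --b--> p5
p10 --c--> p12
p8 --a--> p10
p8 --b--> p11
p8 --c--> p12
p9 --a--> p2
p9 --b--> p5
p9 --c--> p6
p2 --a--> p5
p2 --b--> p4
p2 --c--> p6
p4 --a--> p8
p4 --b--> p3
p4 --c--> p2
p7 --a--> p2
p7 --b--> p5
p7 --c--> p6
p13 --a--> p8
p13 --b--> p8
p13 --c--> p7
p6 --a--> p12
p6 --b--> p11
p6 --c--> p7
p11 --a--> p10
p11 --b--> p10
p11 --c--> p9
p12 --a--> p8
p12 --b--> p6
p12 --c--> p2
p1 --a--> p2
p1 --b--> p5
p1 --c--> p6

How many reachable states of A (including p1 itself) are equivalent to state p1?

All states are reachable from the start state.
Initial partition by acceptance: {p1,p2,p4,p5,p7,p9,p11,p12,p13} | {p3,p6,p8,p10}.
On input a, block {p1,p2,p4,p5,p7,p9,p11,p12,p13} splits into {p4,p5,p11,p12,p13} and {p1,p2,p7,p9}.
On input a, block {p3,p6,p8,p10} splits into {p3,p6} and {p8,p10}.
Refine {p4,p5,p11,p12,p13} on symbol b: members go to different blocks, giving {p5,p11,p13} and {p4,p12}.
Split {p1,p2,p7,p9} by δ(·,a) → {p1,p7,p9} and {p2}.
No further refinement is possible. Final partition (6 blocks): {p5,p11,p13} | {p3,p6} | {p1,p7,p9} | {p8,p10} | {p4,p12} | {p2}.
State p1 belongs to the block {p1,p7,p9}, which has 3 states.

3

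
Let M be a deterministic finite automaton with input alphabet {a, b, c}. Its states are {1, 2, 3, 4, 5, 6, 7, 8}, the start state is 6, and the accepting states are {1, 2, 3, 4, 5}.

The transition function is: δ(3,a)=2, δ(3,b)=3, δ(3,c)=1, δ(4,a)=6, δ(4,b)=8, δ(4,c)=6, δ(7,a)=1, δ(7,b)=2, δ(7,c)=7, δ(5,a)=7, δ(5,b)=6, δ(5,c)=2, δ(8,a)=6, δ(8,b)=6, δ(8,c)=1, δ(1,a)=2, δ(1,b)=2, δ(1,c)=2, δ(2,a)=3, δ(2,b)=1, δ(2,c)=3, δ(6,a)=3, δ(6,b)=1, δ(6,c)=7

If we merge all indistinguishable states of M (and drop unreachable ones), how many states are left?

2

First remove the unreachable states {4,5,8}; 5 states remain.
P0 = {1,2,3} | {6,7}.
The partition is now stable with 2 blocks: {1,2,3} | {6,7}.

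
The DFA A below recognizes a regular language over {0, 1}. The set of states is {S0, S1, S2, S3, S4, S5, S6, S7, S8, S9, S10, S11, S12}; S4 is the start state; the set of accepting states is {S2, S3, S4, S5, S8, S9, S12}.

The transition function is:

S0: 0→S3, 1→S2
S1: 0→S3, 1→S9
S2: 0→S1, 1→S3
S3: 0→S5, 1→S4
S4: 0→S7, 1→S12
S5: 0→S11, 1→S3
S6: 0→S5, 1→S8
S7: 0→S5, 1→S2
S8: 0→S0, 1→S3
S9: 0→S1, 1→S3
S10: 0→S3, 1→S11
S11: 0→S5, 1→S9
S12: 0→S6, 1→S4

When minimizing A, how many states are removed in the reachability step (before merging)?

BFS from S4 reaches {S0, S1, S2, S3, S4, S5, S6, S7, S8, S9, S11, S12}; the 1 state(s) S10 are never visited.

1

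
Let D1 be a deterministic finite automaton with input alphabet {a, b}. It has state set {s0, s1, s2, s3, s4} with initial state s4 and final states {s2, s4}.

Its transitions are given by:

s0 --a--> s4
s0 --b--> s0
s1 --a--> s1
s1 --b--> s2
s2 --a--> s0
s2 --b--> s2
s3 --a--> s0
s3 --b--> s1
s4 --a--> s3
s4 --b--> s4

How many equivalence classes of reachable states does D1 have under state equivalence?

5

Every state is reachable, so we keep all 5.
Initial partition by acceptance: {s2,s4} | {s0,s1,s3}.
Refine {s0,s1,s3} on symbol a: members go to different blocks, giving {s1,s3} and {s0}.
Refine {s2,s4} on symbol a: members go to different blocks, giving {s2} and {s4}.
On input a, block {s1,s3} splits into {s1} and {s3}.
No further refinement is possible. Final partition (5 blocks): {s2} | {s1} | {s0} | {s4} | {s3}.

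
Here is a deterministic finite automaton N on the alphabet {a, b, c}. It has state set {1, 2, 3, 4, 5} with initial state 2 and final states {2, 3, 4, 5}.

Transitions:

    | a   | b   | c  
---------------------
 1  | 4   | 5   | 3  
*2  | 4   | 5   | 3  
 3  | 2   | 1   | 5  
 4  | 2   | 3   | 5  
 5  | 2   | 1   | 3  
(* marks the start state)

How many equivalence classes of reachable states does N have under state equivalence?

3

P0 = {2,3,4,5} | {1}.
Refine {2,3,4,5} on symbol b: members go to different blocks, giving {2,4} and {3,5}.
The partition is now stable with 3 blocks: {2,4} | {1} | {3,5}.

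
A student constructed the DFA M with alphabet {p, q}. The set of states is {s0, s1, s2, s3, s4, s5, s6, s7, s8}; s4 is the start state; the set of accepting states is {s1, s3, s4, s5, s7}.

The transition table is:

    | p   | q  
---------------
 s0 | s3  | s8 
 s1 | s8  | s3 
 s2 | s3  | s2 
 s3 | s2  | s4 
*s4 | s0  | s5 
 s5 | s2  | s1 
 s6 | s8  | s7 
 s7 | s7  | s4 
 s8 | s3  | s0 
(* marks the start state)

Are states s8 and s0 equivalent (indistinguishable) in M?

Yes

First remove the unreachable states {s6,s7}; 7 states remain.
Start with accepting vs non-accepting: {s1,s3,s4,s5} | {s0,s2,s8}.
Stable partition: {s1,s3,s4,s5} | {s0,s2,s8} — 2 equivalence classes.
s8 and s0 lie in the same block of the stable partition, so they are equivalent — no string distinguishes them.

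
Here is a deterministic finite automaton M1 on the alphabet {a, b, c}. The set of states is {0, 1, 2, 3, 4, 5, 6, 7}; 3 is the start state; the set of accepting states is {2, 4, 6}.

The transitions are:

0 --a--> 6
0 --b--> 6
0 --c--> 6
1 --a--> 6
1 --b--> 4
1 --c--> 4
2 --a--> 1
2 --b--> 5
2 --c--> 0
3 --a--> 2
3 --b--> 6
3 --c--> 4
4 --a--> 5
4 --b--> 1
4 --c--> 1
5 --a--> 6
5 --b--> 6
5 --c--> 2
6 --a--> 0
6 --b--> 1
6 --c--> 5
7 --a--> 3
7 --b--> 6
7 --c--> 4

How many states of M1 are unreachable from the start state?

1

BFS from 3 reaches {0, 1, 2, 3, 4, 5, 6}; the 1 state(s) 7 are never visited.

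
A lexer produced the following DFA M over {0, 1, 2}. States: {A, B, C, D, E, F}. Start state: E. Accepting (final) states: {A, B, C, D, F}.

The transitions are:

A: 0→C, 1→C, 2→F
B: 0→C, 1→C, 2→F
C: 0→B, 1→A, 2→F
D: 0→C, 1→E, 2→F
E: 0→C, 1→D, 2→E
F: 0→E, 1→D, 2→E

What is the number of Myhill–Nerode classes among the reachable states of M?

4

Every state is reachable, so we keep all 6.
Initial partition by acceptance: {A,B,C,D,F} | {E}.
Split {A,B,C,D,F} by δ(·,0) → {A,B,C,D} and {F}.
On input 1, block {A,B,C,D} splits into {A,B,C} and {D}.
Stable partition: {A,B,C} | {E} | {F} | {D} — 4 equivalence classes.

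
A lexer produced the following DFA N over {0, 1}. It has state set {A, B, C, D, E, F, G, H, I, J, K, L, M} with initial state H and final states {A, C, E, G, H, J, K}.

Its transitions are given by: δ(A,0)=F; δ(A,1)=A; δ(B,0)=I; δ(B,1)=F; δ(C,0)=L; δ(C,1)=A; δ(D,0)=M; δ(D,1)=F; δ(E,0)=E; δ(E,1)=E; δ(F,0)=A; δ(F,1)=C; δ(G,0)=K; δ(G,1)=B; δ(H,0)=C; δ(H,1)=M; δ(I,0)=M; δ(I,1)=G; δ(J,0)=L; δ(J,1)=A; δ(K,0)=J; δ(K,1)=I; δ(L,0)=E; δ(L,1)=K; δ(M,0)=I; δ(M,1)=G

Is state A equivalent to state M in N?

No

First remove the unreachable states {D}; 12 states remain.
Start with accepting vs non-accepting: {A,C,E,G,H,J,K} | {B,F,I,L,M}.
Refine {A,C,E,G,H,J,K} on symbol 0: members go to different blocks, giving {E,G,H,K} and {A,C,J}.
Refine {E,G,H,K} on symbol 0: members go to different blocks, giving {E,G} and {H,K}.
On input 0, block {E,G} splits into {E} and {G}.
Refine {B,F,I,L,M} on symbol 0: members go to different blocks, giving {B,I,M} and {F} and {L}.
On input 1, block {B,I,M} splits into {I,M} and {B}.
On input 0, block {A,C,J} splits into {C,J} and {A}.
Stable partition: {E} | {I,M} | {C,J} | {H,K} | {G} | {F} | {L} | {B} | {A} — 9 equivalence classes.
A and M end up in different blocks, so they are distinguishable. For instance, the string 'ε' is accepted from only A.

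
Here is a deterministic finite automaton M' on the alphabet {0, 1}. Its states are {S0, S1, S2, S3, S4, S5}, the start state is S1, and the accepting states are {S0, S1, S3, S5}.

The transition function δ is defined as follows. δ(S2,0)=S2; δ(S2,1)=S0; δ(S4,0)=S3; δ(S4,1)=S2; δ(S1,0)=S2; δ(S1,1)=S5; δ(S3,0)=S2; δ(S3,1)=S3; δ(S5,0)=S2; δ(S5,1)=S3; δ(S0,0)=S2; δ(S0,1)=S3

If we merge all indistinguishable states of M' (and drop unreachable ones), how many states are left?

2

Reachable states from the start: {S0,S1,S2,S3,S5}. Unreachable: {S4} — drop them.
Initial partition by acceptance: {S0,S1,S3,S5} | {S2}.
The partition is now stable with 2 blocks: {S0,S1,S3,S5} | {S2}.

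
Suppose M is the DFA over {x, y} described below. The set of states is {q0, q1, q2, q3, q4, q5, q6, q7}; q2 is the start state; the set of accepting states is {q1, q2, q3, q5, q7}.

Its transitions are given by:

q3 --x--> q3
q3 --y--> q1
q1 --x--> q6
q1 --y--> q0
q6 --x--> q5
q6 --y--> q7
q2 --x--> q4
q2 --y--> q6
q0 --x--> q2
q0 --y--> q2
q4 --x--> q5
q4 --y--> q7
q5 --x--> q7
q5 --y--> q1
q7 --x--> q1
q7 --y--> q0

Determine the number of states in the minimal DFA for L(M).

6

First remove the unreachable states {q3}; 7 states remain.
Initial partition by acceptance: {q1,q2,q5,q7} | {q0,q4,q6}.
Split {q1,q2,q5,q7} by δ(·,x) → {q1,q2} and {q5,q7}.
Refine {q0,q4,q6} on symbol x: members go to different blocks, giving {q4,q6} and {q0}.
Refine {q1,q2} on symbol y: members go to different blocks, giving {q1} and {q2}.
Split {q5,q7} by δ(·,x) → {q5} and {q7}.
No further refinement is possible. Final partition (6 blocks): {q1} | {q4,q6} | {q5} | {q0} | {q2} | {q7}.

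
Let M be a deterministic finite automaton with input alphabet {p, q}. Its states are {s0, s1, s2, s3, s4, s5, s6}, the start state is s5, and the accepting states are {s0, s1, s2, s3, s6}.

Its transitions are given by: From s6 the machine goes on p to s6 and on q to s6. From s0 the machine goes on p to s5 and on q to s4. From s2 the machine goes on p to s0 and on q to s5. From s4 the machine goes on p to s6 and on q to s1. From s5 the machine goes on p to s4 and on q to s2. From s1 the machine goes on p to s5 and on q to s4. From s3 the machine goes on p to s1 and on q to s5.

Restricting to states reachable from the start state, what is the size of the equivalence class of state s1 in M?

2

First remove the unreachable states {s3}; 6 states remain.
Start with accepting vs non-accepting: {s0,s1,s2,s6} | {s4,s5}.
On input p, block {s0,s1,s2,s6} splits into {s0,s1} and {s2,s6}.
Refine {s4,s5} on symbol p: members go to different blocks, giving {s4} and {s5}.
On input p, block {s2,s6} splits into {s2} and {s6}.
No further refinement is possible. Final partition (5 blocks): {s0,s1} | {s4} | {s2} | {s5} | {s6}.
State s1 belongs to the block {s0,s1}, which has 2 states.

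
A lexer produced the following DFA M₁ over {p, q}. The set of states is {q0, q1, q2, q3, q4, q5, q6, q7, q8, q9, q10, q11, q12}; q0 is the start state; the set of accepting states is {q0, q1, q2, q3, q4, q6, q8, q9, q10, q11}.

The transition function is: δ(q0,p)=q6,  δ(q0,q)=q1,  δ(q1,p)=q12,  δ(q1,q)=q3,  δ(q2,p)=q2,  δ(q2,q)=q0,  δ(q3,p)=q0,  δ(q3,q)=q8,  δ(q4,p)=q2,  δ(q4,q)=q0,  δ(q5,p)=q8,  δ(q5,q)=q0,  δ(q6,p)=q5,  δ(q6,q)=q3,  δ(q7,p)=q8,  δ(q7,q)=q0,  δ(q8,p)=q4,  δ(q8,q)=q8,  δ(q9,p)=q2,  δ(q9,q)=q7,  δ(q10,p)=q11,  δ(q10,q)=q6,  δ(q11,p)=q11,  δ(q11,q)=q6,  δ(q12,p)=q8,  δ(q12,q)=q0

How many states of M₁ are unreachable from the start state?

4

No path from q0 leads to q7, q9, q10, q11; the other 9 states are all reachable.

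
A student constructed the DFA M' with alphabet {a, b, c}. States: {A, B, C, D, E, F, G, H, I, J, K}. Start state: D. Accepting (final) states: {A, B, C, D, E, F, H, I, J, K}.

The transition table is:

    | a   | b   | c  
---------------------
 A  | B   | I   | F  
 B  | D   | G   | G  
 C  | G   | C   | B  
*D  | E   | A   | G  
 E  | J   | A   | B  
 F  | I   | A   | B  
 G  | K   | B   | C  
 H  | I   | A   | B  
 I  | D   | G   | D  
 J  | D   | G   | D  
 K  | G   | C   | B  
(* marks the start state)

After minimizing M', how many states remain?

7

Reachable states from the start: {A,B,C,D,E,F,G,I,J,K}. Unreachable: {H} — drop them.
Start with accepting vs non-accepting: {A,B,C,D,E,F,I,J,K} | {G}.
Split {A,B,C,D,E,F,I,J,K} by δ(·,a) → {A,B,D,E,F,I,J} and {C,K}.
On input b, block {A,B,D,E,F,I,J} splits into {A,D,E,F} and {B,I,J}.
Split {A,D,E,F} by δ(·,a) → {A,E,F} and {D}.
On input b, block {A,E,F} splits into {E,F} and {A}.
On input c, block {B,I,J} splits into {I,J} and {B}.
Stable partition: {E,F} | {G} | {C,K} | {I,J} | {D} | {A} | {B} — 7 equivalence classes.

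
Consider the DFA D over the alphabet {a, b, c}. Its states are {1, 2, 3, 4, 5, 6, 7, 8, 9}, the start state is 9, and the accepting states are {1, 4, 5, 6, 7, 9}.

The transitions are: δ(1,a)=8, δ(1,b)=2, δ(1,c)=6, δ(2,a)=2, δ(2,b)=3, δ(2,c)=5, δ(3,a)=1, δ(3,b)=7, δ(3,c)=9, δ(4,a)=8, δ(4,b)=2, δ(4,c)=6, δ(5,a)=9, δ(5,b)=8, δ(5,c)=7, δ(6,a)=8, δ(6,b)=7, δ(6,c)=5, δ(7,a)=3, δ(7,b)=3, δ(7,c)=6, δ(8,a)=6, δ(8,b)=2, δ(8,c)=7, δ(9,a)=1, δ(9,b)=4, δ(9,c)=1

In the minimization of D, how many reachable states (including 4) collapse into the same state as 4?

Every state is reachable, so we keep all 9.
Start with accepting vs non-accepting: {1,4,5,6,7,9} | {2,3,8}.
Split {1,4,5,6,7,9} by δ(·,a) → {1,4,6,7} and {5,9}.
Split {1,4,6,7} by δ(·,b) → {1,4,7} and {6}.
On input a, block {2,3,8} splits into {2} and {3} and {8}.
Refine {1,4,7} on symbol a: members go to different blocks, giving {1,4} and {7}.
On input a, block {5,9} splits into {5} and {9}.
No further refinement is possible. Final partition (8 blocks): {1,4} | {2} | {5} | {6} | {3} | {8} | {7} | {9}.
The equivalence class containing 4 is {1,4}, of size 2.

2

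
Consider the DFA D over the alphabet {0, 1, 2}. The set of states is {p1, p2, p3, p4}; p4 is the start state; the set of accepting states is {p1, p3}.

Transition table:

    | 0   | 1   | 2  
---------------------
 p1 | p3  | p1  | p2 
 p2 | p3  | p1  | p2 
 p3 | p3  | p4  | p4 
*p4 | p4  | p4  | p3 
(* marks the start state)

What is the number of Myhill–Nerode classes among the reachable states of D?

2

Reachable states from the start: {p3,p4}. Unreachable: {p1,p2} — drop them.
Start with accepting vs non-accepting: {p3} | {p4}.
Stable partition: {p3} | {p4} — 2 equivalence classes.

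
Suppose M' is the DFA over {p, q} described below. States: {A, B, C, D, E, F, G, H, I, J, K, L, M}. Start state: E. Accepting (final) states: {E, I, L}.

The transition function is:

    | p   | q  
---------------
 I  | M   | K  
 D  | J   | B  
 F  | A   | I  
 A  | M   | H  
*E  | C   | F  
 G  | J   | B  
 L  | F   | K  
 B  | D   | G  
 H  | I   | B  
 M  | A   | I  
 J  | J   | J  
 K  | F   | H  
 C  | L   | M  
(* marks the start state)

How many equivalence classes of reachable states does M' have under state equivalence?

Every state is reachable, so we keep all 13.
Start with accepting vs non-accepting: {E,I,L} | {A,B,C,D,F,G,H,J,K,M}.
Split {A,B,C,D,F,G,H,J,K,M} by δ(·,p) → {A,B,D,F,G,J,K,M} and {C,H}.
On input p, block {E,I,L} splits into {I,L} and {E}.
On input q, block {A,B,D,F,G,J,K,M} splits into {B,D,G,J} and {A,K} and {F,M}.
On input q, block {C,H} splits into {C} and {H}.
No further refinement is possible. Final partition (7 blocks): {I,L} | {B,D,G,J} | {C} | {E} | {A,K} | {F,M} | {H}.

7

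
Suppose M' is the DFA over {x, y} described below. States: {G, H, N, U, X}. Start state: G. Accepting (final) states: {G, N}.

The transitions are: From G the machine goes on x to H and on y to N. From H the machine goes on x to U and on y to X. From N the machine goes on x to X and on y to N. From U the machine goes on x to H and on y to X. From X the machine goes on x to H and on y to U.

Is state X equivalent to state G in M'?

Every state is reachable, so we keep all 5.
Start with accepting vs non-accepting: {G,N} | {H,U,X}.
Stable partition: {G,N} | {H,U,X} — 2 equivalence classes.
X and G end up in different blocks, so they are distinguishable. For instance, the string 'ε' is accepted from only G.

No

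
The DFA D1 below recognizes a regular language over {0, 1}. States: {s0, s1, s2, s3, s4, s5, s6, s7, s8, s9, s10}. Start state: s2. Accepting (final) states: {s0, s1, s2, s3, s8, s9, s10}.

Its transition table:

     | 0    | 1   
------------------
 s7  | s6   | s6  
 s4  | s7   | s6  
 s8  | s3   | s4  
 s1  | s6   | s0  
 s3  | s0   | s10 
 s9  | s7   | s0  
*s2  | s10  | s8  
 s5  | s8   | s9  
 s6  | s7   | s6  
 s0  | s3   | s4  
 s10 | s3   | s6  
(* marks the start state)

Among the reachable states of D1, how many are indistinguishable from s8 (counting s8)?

3

Reachable states from the start: {s0,s2,s3,s4,s6,s7,s8,s10}. Unreachable: {s1,s5,s9} — drop them.
Initial partition by acceptance: {s0,s2,s3,s8,s10} | {s4,s6,s7}.
On input 1, block {s0,s2,s3,s8,s10} splits into {s0,s8,s10} and {s2,s3}.
No further refinement is possible. Final partition (3 blocks): {s0,s8,s10} | {s4,s6,s7} | {s2,s3}.
State s8 belongs to the block {s0,s8,s10}, which has 3 states.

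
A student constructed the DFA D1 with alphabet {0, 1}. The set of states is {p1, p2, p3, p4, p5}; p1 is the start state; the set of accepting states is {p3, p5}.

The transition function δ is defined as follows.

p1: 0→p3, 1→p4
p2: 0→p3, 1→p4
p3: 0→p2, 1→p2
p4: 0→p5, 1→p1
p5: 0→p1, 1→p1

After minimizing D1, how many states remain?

All states are reachable from the start state.
Start with accepting vs non-accepting: {p3,p5} | {p1,p2,p4}.
The partition is now stable with 2 blocks: {p3,p5} | {p1,p2,p4}.

2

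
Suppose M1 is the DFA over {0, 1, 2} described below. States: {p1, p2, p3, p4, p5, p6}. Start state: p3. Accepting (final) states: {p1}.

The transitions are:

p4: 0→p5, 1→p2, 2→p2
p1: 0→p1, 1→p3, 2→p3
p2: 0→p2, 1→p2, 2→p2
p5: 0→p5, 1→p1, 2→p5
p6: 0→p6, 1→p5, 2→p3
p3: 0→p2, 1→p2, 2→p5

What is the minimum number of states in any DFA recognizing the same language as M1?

4

Reachable states from the start: {p1,p2,p3,p5}. Unreachable: {p4,p6} — drop them.
P0 = {p1} | {p2,p3,p5}.
Refine {p2,p3,p5} on symbol 1: members go to different blocks, giving {p2,p3} and {p5}.
Refine {p2,p3} on symbol 2: members go to different blocks, giving {p2} and {p3}.
No further refinement is possible. Final partition (4 blocks): {p1} | {p2} | {p5} | {p3}.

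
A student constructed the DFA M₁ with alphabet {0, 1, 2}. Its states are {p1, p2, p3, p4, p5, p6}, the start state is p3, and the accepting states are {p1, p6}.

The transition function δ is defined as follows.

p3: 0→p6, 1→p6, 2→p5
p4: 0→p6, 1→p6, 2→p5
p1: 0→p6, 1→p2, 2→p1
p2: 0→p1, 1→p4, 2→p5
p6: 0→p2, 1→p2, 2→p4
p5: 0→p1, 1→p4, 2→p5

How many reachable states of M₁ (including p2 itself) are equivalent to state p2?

P0 = {p1,p6} | {p2,p3,p4,p5}.
Split {p1,p6} by δ(·,0) → {p1} and {p6}.
Refine {p2,p3,p4,p5} on symbol 0: members go to different blocks, giving {p2,p5} and {p3,p4}.
The partition is now stable with 4 blocks: {p1} | {p2,p5} | {p6} | {p3,p4}.
The equivalence class containing p2 is {p2,p5}, of size 2.

2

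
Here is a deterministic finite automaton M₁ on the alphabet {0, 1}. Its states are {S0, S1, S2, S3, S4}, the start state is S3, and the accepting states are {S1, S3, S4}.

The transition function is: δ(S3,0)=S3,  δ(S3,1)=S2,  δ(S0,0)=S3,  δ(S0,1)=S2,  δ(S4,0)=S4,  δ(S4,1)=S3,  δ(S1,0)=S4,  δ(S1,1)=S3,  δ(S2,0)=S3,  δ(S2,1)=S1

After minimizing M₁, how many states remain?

3

States {S0} cannot be reached from the start state, so discard them.
Start with accepting vs non-accepting: {S1,S3,S4} | {S2}.
Refine {S1,S3,S4} on symbol 1: members go to different blocks, giving {S1,S4} and {S3}.
The partition is now stable with 3 blocks: {S1,S4} | {S2} | {S3}.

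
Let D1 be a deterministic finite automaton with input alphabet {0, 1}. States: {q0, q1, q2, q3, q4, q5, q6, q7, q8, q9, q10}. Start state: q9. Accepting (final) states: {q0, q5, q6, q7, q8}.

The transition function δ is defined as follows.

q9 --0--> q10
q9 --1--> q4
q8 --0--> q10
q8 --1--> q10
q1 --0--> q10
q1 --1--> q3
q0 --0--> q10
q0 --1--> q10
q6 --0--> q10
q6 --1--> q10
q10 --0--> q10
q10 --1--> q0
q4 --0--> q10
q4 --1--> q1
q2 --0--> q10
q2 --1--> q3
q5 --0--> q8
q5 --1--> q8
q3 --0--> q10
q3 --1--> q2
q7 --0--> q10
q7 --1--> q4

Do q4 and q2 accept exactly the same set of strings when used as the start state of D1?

Reachable states from the start: {q0,q1,q2,q3,q4,q9,q10}. Unreachable: {q5,q6,q7,q8} — drop them.
Start with accepting vs non-accepting: {q0} | {q1,q2,q3,q4,q9,q10}.
Refine {q1,q2,q3,q4,q9,q10} on symbol 1: members go to different blocks, giving {q1,q2,q3,q4,q9} and {q10}.
Stable partition: {q0} | {q1,q2,q3,q4,q9} | {q10} — 3 equivalence classes.
q4 and q2 lie in the same block of the stable partition, so they are equivalent — no string distinguishes them.

Yes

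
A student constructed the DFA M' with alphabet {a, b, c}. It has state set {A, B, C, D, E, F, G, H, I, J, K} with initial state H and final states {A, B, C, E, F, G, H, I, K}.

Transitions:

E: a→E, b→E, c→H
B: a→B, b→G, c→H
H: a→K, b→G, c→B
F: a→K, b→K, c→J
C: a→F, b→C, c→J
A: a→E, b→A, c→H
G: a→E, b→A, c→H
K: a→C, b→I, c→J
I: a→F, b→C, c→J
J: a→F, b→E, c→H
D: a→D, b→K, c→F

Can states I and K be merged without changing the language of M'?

Reachable states from the start: {A,B,C,E,F,G,H,I,J,K}. Unreachable: {D} — drop them.
Start with accepting vs non-accepting: {A,B,C,E,F,G,H,I,K} | {J}.
Refine {A,B,C,E,F,G,H,I,K} on symbol c: members go to different blocks, giving {A,B,E,G,H} and {C,F,I,K}.
Refine {A,B,E,G,H} on symbol a: members go to different blocks, giving {A,B,E,G} and {H}.
Stable partition: {A,B,E,G} | {J} | {C,F,I,K} | {H} — 4 equivalence classes.
I and K lie in the same block of the stable partition, so they are equivalent — no string distinguishes them.

Yes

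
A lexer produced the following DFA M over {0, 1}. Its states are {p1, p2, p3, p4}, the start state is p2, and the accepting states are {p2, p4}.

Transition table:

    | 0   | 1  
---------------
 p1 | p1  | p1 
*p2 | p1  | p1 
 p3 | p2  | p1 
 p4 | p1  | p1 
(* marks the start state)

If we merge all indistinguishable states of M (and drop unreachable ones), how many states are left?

2

First remove the unreachable states {p3,p4}; 2 states remain.
Start with accepting vs non-accepting: {p2} | {p1}.
The partition is now stable with 2 blocks: {p2} | {p1}.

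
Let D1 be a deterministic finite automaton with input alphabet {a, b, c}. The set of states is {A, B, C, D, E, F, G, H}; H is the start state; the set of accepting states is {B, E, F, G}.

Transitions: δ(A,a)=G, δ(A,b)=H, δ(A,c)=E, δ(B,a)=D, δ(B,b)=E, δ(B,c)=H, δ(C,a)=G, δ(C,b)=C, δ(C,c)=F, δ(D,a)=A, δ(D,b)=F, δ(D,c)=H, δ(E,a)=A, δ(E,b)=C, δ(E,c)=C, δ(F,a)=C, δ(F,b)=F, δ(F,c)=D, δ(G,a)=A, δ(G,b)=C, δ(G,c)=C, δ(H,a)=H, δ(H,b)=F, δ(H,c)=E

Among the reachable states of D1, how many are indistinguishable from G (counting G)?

2

First remove the unreachable states {B}; 7 states remain.
Initial partition by acceptance: {E,F,G} | {A,C,D,H}.
Split {E,F,G} by δ(·,b) → {E,G} and {F}.
Refine {A,C,D,H} on symbol a: members go to different blocks, giving {A,C} and {D,H}.
Split {A,C} by δ(·,b) → {A} and {C}.
On input a, block {D,H} splits into {D} and {H}.
No further refinement is possible. Final partition (6 blocks): {E,G} | {A} | {F} | {D} | {C} | {H}.
The equivalence class containing G is {E,G}, of size 2.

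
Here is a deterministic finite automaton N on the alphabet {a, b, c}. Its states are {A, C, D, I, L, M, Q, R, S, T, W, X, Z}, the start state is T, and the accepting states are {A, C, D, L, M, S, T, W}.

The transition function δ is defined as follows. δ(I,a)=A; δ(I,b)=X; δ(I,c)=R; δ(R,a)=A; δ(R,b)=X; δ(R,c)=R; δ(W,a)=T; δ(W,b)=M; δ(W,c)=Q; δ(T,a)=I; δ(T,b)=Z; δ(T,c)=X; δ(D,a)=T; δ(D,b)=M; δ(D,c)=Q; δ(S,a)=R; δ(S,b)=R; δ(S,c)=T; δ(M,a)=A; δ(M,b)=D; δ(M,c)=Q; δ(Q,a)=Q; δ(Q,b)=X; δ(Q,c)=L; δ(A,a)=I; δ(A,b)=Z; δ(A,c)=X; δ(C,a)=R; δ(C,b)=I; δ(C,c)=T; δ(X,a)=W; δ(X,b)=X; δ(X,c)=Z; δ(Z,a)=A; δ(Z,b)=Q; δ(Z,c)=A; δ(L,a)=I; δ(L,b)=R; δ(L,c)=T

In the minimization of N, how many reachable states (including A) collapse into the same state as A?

States {C,S} cannot be reached from the start state, so discard them.
Start with accepting vs non-accepting: {A,D,L,M,T,W} | {I,Q,R,X,Z}.
Refine {A,D,L,M,T,W} on symbol a: members go to different blocks, giving {D,M,W} and {A,L,T}.
Split {I,Q,R,X,Z} by δ(·,a) → {I,R,Z} and {Q} and {X}.
Refine {I,R,Z} on symbol b: members go to different blocks, giving {I,R} and {Z}.
On input b, block {A,L,T} splits into {A,T} and {L}.
No further refinement is possible. Final partition (7 blocks): {D,M,W} | {I,R} | {A,T} | {Q} | {X} | {Z} | {L}.
State A belongs to the block {A,T}, which has 2 states.

2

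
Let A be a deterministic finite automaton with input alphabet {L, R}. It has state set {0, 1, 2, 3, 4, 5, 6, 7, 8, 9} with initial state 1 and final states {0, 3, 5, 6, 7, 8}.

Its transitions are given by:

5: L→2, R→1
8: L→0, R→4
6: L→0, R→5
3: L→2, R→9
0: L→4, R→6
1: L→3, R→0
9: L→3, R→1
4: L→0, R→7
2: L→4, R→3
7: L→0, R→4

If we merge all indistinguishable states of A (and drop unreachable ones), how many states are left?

9

States {8} cannot be reached from the start state, so discard them.
Start with accepting vs non-accepting: {0,3,5,6,7} | {1,2,4,9}.
Split {0,3,5,6,7} by δ(·,L) → {0,3,5} and {6,7}.
On input R, block {0,3,5} splits into {3,5} and {0}.
On input L, block {1,2,4,9} splits into {1,9} and {2} and {4}.
On input R, block {1,9} splits into {1} and {9}.
Refine {3,5} on symbol R: members go to different blocks, giving {3} and {5}.
Refine {6,7} on symbol R: members go to different blocks, giving {6} and {7}.
No further refinement is possible. Final partition (9 blocks): {3} | {1} | {6} | {0} | {2} | {4} | {9} | {5} | {7}.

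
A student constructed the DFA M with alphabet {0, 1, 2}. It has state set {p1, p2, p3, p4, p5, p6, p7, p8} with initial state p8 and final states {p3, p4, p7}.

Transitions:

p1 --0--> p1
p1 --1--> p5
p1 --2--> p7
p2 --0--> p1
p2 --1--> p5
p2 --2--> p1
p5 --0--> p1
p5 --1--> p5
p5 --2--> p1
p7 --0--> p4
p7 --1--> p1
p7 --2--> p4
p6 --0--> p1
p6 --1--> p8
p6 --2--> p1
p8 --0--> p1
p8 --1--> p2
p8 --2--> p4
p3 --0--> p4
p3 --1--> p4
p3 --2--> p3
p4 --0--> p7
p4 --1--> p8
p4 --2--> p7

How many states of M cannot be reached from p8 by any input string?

2

BFS from p8 reaches {p1, p2, p4, p5, p7, p8}; the 2 state(s) p3, p6 are never visited.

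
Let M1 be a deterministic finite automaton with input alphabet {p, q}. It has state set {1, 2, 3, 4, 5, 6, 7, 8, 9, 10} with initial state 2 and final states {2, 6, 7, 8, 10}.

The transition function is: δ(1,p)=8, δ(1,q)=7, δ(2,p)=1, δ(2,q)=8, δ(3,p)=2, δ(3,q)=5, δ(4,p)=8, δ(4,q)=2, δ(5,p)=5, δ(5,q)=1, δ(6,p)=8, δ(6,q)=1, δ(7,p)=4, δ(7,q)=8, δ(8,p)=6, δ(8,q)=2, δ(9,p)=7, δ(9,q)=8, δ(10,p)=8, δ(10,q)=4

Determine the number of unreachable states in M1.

4

Starting at 2 and following transitions, the reachable set is {1, 2, 4, 6, 7, 8}. That leaves 3, 5, 9, 10 unreachable — 4 in total.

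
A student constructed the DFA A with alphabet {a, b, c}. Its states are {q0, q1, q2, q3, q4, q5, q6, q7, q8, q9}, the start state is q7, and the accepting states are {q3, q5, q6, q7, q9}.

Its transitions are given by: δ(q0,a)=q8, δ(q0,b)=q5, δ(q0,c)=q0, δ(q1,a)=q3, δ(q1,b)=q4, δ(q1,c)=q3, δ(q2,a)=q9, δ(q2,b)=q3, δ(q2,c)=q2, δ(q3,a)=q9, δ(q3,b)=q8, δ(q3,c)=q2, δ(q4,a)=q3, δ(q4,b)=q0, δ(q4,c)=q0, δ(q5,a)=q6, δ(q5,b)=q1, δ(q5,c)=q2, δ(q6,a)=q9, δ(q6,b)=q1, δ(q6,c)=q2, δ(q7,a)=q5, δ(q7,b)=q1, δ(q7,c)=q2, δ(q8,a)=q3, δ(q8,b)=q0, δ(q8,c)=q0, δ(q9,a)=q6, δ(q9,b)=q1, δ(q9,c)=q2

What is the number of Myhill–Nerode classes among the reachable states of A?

Initial partition by acceptance: {q3,q5,q6,q7,q9} | {q0,q1,q2,q4,q8}.
On input a, block {q0,q1,q2,q4,q8} splits into {q1,q2,q4,q8} and {q0}.
On input b, block {q1,q2,q4,q8} splits into {q4,q8} and {q1} and {q2}.
Split {q3,q5,q6,q7,q9} by δ(·,b) → {q5,q6,q7,q9} and {q3}.
No further refinement is possible. Final partition (6 blocks): {q5,q6,q7,q9} | {q4,q8} | {q0} | {q1} | {q2} | {q3}.

6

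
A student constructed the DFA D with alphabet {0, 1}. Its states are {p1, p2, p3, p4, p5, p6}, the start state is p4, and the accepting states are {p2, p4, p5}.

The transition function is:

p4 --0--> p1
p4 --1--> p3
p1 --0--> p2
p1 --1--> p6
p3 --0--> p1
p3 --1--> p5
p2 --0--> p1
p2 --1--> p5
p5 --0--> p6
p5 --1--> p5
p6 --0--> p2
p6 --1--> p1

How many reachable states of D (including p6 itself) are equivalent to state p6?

Initial partition by acceptance: {p2,p4,p5} | {p1,p3,p6}.
Refine {p2,p4,p5} on symbol 1: members go to different blocks, giving {p2,p5} and {p4}.
Split {p1,p3,p6} by δ(·,0) → {p1,p6} and {p3}.
No further refinement is possible. Final partition (4 blocks): {p2,p5} | {p1,p6} | {p4} | {p3}.
The equivalence class containing p6 is {p1,p6}, of size 2.

2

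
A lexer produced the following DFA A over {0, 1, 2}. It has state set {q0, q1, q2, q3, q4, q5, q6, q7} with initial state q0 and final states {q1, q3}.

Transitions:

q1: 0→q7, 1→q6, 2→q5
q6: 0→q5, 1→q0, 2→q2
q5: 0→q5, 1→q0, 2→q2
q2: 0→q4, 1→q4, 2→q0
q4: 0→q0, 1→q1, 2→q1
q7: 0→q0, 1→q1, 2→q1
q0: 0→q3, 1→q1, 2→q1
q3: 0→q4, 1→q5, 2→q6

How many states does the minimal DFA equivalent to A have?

Every state is reachable, so we keep all 8.
P0 = {q1,q3} | {q0,q2,q4,q5,q6,q7}.
On input 0, block {q0,q2,q4,q5,q6,q7} splits into {q2,q4,q5,q6,q7} and {q0}.
On input 0, block {q2,q4,q5,q6,q7} splits into {q2,q5,q6} and {q4,q7}.
On input 0, block {q2,q5,q6} splits into {q5,q6} and {q2}.
The partition is now stable with 5 blocks: {q1,q3} | {q5,q6} | {q0} | {q4,q7} | {q2}.

5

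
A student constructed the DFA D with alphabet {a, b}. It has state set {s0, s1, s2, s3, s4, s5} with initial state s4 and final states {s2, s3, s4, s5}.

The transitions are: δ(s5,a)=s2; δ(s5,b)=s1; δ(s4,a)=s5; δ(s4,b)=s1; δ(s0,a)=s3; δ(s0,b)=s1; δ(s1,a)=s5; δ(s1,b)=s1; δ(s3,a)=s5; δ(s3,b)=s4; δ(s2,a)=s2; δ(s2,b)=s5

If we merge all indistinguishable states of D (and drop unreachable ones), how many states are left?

Reachable states from the start: {s1,s2,s4,s5}. Unreachable: {s0,s3} — drop them.
Start with accepting vs non-accepting: {s2,s4,s5} | {s1}.
Split {s2,s4,s5} by δ(·,b) → {s4,s5} and {s2}.
Refine {s4,s5} on symbol a: members go to different blocks, giving {s4} and {s5}.
The partition is now stable with 4 blocks: {s4} | {s1} | {s2} | {s5}.

4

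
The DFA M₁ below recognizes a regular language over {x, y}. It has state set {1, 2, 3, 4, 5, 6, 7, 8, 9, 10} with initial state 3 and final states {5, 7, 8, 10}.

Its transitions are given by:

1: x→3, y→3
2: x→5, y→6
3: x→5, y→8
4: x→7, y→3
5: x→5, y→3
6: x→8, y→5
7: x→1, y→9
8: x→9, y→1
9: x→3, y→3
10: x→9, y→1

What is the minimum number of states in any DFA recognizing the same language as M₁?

4

Reachable states from the start: {1,3,5,8,9}. Unreachable: {2,4,6,7,10} — drop them.
Start with accepting vs non-accepting: {5,8} | {1,3,9}.
Refine {5,8} on symbol x: members go to different blocks, giving {5} and {8}.
Refine {1,3,9} on symbol x: members go to different blocks, giving {1,9} and {3}.
No further refinement is possible. Final partition (4 blocks): {5} | {1,9} | {8} | {3}.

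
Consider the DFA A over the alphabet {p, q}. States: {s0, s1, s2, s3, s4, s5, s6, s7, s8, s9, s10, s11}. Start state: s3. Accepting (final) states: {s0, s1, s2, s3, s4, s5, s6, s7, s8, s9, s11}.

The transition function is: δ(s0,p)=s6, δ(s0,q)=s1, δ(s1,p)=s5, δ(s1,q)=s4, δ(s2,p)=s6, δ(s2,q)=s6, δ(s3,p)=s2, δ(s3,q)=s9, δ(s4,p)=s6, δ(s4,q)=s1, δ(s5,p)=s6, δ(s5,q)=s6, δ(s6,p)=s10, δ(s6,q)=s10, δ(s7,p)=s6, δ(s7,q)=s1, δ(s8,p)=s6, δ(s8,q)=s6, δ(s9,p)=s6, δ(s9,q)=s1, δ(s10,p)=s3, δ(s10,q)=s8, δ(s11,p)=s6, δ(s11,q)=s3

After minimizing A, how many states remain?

First remove the unreachable states {s0,s7,s11}; 9 states remain.
Start with accepting vs non-accepting: {s1,s2,s3,s4,s5,s6,s8,s9} | {s10}.
On input p, block {s1,s2,s3,s4,s5,s6,s8,s9} splits into {s1,s2,s3,s4,s5,s8,s9} and {s6}.
On input p, block {s1,s2,s3,s4,s5,s8,s9} splits into {s2,s4,s5,s8,s9} and {s1,s3}.
Split {s2,s4,s5,s8,s9} by δ(·,q) → {s2,s5,s8} and {s4,s9}.
No further refinement is possible. Final partition (5 blocks): {s2,s5,s8} | {s10} | {s6} | {s1,s3} | {s4,s9}.

5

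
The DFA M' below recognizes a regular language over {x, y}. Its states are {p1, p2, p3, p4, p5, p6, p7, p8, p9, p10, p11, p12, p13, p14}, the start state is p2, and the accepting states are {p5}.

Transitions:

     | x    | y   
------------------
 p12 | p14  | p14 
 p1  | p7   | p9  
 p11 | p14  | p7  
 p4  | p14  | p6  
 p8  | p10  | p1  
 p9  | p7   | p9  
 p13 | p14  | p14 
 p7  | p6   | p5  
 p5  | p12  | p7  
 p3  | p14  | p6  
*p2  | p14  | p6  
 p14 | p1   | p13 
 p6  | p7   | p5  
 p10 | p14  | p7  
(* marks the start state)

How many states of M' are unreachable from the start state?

5

Starting at p2 and following transitions, the reachable set is {p1, p2, p5, p6, p7, p9, p12, p13, p14}. That leaves p3, p4, p8, p10, p11 unreachable — 5 in total.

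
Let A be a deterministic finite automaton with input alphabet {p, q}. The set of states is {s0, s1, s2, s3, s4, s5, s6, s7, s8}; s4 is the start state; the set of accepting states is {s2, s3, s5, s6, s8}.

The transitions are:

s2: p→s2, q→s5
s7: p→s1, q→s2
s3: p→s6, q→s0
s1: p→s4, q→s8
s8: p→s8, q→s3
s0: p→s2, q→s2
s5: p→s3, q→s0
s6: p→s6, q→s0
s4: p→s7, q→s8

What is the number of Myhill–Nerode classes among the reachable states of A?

All states are reachable from the start state.
Start with accepting vs non-accepting: {s2,s3,s5,s6,s8} | {s0,s1,s4,s7}.
Split {s2,s3,s5,s6,s8} by δ(·,q) → {s3,s5,s6} and {s2,s8}.
Split {s0,s1,s4,s7} by δ(·,p) → {s1,s4,s7} and {s0}.
The partition is now stable with 4 blocks: {s3,s5,s6} | {s1,s4,s7} | {s2,s8} | {s0}.

4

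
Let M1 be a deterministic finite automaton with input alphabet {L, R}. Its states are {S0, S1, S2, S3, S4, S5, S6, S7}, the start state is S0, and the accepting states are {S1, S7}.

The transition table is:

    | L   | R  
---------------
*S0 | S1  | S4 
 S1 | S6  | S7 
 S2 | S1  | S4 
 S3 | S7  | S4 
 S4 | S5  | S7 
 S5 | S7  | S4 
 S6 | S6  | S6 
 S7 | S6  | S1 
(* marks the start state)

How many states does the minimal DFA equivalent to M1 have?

Reachable states from the start: {S0,S1,S4,S5,S6,S7}. Unreachable: {S2,S3} — drop them.
P0 = {S1,S7} | {S0,S4,S5,S6}.
Refine {S0,S4,S5,S6} on symbol L: members go to different blocks, giving {S0,S5} and {S4,S6}.
Refine {S4,S6} on symbol L: members go to different blocks, giving {S4} and {S6}.
No further refinement is possible. Final partition (4 blocks): {S1,S7} | {S0,S5} | {S4} | {S6}.

4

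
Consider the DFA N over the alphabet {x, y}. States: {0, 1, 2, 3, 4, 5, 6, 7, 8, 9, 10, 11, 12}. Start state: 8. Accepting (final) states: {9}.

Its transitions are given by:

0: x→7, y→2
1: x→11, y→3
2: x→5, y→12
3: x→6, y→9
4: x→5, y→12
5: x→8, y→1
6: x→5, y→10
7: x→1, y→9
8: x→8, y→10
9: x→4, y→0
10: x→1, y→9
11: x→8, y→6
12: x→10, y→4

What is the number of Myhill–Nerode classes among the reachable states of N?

Initial partition by acceptance: {9} | {0,1,2,3,4,5,6,7,8,10,11,12}.
On input y, block {0,1,2,3,4,5,6,7,8,10,11,12} splits into {0,1,2,4,5,6,8,11,12} and {3,7,10}.
Refine {0,1,2,4,5,6,8,11,12} on symbol x: members go to different blocks, giving {1,2,4,5,6,8,11} and {0,12}.
On input y, block {1,2,4,5,6,8,11} splits into {1,6,8} and {2,4} and {5,11}.
Refine {1,6,8} on symbol x: members go to different blocks, giving {1,6} and {8}.
No further refinement is possible. Final partition (7 blocks): {9} | {1,6} | {3,7,10} | {0,12} | {2,4} | {5,11} | {8}.

7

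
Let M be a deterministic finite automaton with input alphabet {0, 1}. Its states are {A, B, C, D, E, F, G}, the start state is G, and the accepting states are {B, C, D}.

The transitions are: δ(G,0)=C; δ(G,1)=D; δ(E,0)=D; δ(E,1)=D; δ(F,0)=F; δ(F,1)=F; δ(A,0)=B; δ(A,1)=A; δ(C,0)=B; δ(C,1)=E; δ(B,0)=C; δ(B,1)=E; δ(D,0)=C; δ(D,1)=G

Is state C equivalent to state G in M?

Reachable states from the start: {B,C,D,E,G}. Unreachable: {A,F} — drop them.
Start with accepting vs non-accepting: {B,C,D} | {E,G}.
Stable partition: {B,C,D} | {E,G} — 2 equivalence classes.
C and G end up in different blocks, so they are distinguishable. For instance, the string 'ε' is accepted from only C.

No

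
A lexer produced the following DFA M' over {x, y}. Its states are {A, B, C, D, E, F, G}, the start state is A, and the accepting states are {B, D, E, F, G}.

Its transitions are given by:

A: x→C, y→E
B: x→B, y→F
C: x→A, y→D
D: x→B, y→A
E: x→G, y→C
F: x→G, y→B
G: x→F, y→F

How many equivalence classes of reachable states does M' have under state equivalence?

3

All states are reachable from the start state.
Start with accepting vs non-accepting: {B,D,E,F,G} | {A,C}.
On input y, block {B,D,E,F,G} splits into {B,F,G} and {D,E}.
The partition is now stable with 3 blocks: {B,F,G} | {A,C} | {D,E}.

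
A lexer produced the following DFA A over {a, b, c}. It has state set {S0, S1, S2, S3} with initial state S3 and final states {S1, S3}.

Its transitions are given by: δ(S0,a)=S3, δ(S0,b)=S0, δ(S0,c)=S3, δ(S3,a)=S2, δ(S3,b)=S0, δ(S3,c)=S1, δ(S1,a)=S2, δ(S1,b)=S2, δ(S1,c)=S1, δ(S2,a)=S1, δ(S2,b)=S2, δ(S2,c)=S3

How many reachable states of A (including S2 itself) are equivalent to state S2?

2

Every state is reachable, so we keep all 4.
Initial partition by acceptance: {S1,S3} | {S0,S2}.
No further refinement is possible. Final partition (2 blocks): {S1,S3} | {S0,S2}.
State S2 belongs to the block {S0,S2}, which has 2 states.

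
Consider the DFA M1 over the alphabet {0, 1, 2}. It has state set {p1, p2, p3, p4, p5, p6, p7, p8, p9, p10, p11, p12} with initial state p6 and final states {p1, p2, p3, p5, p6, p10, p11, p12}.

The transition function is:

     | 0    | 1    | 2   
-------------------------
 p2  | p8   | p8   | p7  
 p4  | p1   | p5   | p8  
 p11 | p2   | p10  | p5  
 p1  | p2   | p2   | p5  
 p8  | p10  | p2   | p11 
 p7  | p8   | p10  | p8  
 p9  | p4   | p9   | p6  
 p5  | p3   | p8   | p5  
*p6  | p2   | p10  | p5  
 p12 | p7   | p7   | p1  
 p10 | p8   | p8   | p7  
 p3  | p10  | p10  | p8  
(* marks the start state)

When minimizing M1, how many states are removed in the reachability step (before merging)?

Starting at p6 and following transitions, the reachable set is {p2, p3, p5, p6, p7, p8, p10, p11}. That leaves p1, p4, p9, p12 unreachable — 4 in total.

4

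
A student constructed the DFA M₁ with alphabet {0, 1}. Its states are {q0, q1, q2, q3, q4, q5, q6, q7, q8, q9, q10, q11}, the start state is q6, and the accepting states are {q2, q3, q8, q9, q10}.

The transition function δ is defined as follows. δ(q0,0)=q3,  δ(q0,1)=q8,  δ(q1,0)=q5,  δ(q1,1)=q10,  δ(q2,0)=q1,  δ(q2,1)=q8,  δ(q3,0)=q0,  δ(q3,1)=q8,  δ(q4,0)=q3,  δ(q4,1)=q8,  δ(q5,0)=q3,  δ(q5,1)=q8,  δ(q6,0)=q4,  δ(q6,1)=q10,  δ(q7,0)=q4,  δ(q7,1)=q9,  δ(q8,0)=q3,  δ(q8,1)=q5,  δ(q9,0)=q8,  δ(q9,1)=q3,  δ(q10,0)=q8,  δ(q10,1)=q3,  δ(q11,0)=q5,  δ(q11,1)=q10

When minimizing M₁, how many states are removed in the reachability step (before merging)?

5

No path from q6 leads to q1, q2, q7, q9, q11; the other 7 states are all reachable.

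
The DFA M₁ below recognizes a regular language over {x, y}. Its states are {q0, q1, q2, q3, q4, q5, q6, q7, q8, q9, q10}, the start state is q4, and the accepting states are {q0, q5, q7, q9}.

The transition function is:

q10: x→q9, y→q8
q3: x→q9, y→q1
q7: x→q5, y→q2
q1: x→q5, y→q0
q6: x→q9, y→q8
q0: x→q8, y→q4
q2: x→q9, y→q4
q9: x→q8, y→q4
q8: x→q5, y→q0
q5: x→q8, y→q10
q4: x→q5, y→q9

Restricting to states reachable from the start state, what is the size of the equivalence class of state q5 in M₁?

1

Reachable states from the start: {q0,q4,q5,q8,q9,q10}. Unreachable: {q1,q2,q3,q6,q7} — drop them.
Start with accepting vs non-accepting: {q0,q5,q9} | {q4,q8,q10}.
Refine {q4,q8,q10} on symbol y: members go to different blocks, giving {q4,q8} and {q10}.
Split {q0,q5,q9} by δ(·,y) → {q0,q9} and {q5}.
No further refinement is possible. Final partition (4 blocks): {q0,q9} | {q4,q8} | {q10} | {q5}.
State q5 belongs to the block {q5}, which has 1 states.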